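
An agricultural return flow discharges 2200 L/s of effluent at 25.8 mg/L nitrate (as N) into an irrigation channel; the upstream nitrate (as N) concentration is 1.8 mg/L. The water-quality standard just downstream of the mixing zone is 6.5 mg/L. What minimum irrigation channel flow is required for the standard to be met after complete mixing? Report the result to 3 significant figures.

9030 L/s

Set C_mix = 6.5: (Q·1.800 + 2200·25.80) / (Q + 2200) = 6.5
→ Q = 2200·(25.80 − 6.5)/(6.5 − 1.800) = 9034 L/s.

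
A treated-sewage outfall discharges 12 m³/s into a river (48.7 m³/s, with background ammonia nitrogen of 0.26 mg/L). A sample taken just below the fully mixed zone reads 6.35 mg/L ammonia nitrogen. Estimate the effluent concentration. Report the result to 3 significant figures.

31.1 mg/L

Mass balance: 48.70·0.2600 + 12.00·Cₑ = 60.70·6.350
→ Cₑ = (60.70·6.350 − 48.70·0.2600) / 12.00 = 31.07 mg/L.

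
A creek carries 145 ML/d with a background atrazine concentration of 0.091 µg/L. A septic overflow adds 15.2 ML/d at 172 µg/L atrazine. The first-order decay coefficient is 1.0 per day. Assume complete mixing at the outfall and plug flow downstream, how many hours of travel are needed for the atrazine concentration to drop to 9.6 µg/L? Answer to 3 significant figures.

Mixed concentration C = ΣQC/ΣQ = (145.0·0.09100 + 15.20·172.0) / 160.2 = 2628/160.2 = 16.40 µg/L.
16.40·exp(−k·t) = 9.6 → t = ln(16.40/9.6)/k = 46280 s = 12.86 h.

12.9 h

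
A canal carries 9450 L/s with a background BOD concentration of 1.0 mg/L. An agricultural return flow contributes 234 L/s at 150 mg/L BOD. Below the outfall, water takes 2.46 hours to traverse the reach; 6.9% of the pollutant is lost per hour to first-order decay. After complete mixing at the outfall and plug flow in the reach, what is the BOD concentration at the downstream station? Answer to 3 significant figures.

3.86 mg/L

Flow-weighted average: C = (9450·1.000 + 234.0·150.0) / 9684 = 44550/9684 = 4.600 mg/L.
6.9%/h lost → k = −ln(1 − 0.069) = 0.07150 h⁻¹.
Applying C = C₀e^(−kt): 4.600 × 0.8387 = 3.858 mg/L.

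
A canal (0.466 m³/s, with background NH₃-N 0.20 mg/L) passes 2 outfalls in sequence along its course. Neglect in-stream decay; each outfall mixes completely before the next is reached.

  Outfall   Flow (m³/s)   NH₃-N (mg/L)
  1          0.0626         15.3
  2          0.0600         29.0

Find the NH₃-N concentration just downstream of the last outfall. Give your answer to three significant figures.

4.74 mg/L

After outfall 1: Q = 0.4660 + 0.06260 = 0.5286 m³/s; C = (0.4660·0.2000 + 0.06260·15.30)/0.5286 = 1.988 mg/L.
After outfall 2: Q = 0.5286 + 0.06000 = 0.5886 m³/s; C = (0.5286·1.988 + 0.06000·29.00)/0.5886 = 4.742 mg/L.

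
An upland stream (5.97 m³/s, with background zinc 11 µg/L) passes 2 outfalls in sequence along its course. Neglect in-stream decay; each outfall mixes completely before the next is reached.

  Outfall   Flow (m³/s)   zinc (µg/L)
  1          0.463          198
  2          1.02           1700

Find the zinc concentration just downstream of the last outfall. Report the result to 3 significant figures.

254 µg/L

Outfall 1: combined Q = 6.433 m³/s; C = (5.970·11.00 + 0.4630·198.0)/6.433 = 24.46 µg/L.
Outfall 2: combined Q = 7.453 m³/s; C = (6.433·24.46 + 1.020·1700)/7.453 = 253.8 µg/L.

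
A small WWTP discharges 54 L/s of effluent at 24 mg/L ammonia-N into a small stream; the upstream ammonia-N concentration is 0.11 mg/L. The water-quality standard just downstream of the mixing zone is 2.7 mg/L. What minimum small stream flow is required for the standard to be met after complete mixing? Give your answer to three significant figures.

444 L/s

Set C_mix = 2.7: (Q·0.1100 + 54.00·24.00) / (Q + 54.00) = 2.7
→ Q = 54.00·(24.00 − 2.7)/(2.7 − 0.1100) = 444.1 L/s.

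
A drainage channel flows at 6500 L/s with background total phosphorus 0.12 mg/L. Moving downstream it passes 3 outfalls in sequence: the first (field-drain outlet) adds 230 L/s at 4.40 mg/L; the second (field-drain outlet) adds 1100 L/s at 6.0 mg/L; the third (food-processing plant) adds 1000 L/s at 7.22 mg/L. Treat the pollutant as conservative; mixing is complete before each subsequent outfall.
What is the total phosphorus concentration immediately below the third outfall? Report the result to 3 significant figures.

After outfall 1: Q = 6500 + 230.0 = 6730 L/s; C = (6500·0.1200 + 230.0·4.400)/6730 = 0.2663 mg/L.
After outfall 2: Q = 6730 + 1100 = 7830 L/s; C = (6730·0.2663 + 1100·6.000)/7830 = 1.072 mg/L.
After outfall 3: Q = 7830 + 1000 = 8830 L/s; C = (7830·1.072 + 1000·7.220)/8830 = 1.768 mg/L.

1.77 mg/L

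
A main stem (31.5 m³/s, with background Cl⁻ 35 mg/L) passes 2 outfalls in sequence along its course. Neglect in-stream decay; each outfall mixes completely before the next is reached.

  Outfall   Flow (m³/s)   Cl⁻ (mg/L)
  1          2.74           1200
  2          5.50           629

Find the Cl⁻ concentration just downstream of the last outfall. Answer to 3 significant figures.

198 mg/L

Outfall 1: combined Q = 34.24 m³/s; C = (31.50·35.00 + 2.740·1200)/34.24 = 128.2 mg/L.
Outfall 2: combined Q = 39.74 m³/s; C = (34.24·128.2 + 5.500·629.0)/39.74 = 197.5 mg/L.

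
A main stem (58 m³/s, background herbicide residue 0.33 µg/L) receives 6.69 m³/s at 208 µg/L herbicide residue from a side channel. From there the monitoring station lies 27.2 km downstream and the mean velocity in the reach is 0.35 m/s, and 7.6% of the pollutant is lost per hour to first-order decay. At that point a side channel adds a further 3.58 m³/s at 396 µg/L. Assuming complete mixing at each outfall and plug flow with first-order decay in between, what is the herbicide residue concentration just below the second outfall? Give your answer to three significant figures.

24.5 µg/L

Mixed concentration C = ΣQC/ΣQ = (58.00·0.3300 + 6.690·208.0) / 64.69 = 1411/64.69 = 21.81 µg/L; combined flow 64.69 m³/s.
Travel time t = 27.2·1000 / 0.35 = 77710 s = 21.59 h.
7.6%/h lost → k = −ln(1 − 0.076) = 0.07904 h⁻¹.
Decay over the reach: 21.81·exp(−kt) = 21.81·0.1815 = 3.959 µg/L.
Second outfall: C = (64.69·3.959 + 3.580·396.0)/68.27 = 24.52 µg/L.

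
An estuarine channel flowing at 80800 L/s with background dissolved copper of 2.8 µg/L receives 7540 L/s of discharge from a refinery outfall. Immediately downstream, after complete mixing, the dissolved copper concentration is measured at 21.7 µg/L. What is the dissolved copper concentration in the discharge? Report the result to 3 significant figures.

224 µg/L

Mass balance: 80800·2.800 + 7540·Cₑ = 88340·21.70
→ Cₑ = (88340·21.70 − 80800·2.800) / 7540 = 224.2 µg/L.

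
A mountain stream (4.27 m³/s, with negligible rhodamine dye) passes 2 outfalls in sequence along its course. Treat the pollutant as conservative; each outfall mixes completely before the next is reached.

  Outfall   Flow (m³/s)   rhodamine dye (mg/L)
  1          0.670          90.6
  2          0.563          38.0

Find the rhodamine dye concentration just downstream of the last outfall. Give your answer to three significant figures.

14.9 mg/L

Below outfall 1: Q → 4.940 m³/s, C = (4.270·0 + 0.6700·90.60)/4.940 = 12.29 mg/L.
Below outfall 2: Q → 5.503 m³/s, C = (4.940·12.29 + 0.5630·38.00)/5.503 = 14.92 mg/L.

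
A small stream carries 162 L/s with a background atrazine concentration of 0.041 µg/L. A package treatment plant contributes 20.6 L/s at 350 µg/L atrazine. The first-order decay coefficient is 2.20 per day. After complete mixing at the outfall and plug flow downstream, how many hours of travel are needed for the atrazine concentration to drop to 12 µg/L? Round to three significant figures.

13.0 h

Conservation of mass: C = (162.0·0.04100 + 20.60·350.0) / 182.6 = 7217/182.6 = 39.52 µg/L.
39.52·exp(−k·t) = 12 → t = ln(39.52/12)/k = 46810 s = 13.00 h.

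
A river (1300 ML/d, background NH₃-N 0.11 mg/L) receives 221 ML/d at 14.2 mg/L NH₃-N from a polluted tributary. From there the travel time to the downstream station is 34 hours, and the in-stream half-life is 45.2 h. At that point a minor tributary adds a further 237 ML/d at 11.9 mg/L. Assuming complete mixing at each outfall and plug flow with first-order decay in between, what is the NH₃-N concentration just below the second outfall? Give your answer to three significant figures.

2.71 mg/L

Mass balance: C = (1300·0.1100 + 221.0·14.20) / 1521 = 3281/1521 = 2.157 mg/L; combined flow 1521 ML/d.
Half-life 45.2 h → k = ln 2 / 45.2 = 0.01534 h⁻¹ = 0.3680 d⁻¹.
Decay over the reach: 2.157·exp(−kt) = 2.157·0.5937 = 1.281 mg/L.
Second outfall: C = (1521·1.281 + 237.0·11.90)/1758 = 2.712 mg/L.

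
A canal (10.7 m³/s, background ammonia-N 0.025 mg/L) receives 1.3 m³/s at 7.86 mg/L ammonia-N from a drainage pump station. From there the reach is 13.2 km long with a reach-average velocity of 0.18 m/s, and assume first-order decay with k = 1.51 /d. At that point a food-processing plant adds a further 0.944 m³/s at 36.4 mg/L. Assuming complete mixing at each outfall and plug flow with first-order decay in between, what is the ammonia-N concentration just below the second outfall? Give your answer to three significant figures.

2.88 mg/L

Mixed concentration C = ΣQC/ΣQ = (10.70·0.02500 + 1.300·7.860) / 12.00 = 10.49/12.00 = 0.8738 mg/L; combined flow 12.00 m³/s.
Travel time t = 13.2·1000 / 0.18 = 73330 s = 20.37 h.
Applying C = C₀e^(−kt): 0.8738 × 0.2776 = 0.2425 mg/L.
Second outfall: C = (12.00·0.2425 + 0.9440·36.40)/12.94 = 2.879 mg/L.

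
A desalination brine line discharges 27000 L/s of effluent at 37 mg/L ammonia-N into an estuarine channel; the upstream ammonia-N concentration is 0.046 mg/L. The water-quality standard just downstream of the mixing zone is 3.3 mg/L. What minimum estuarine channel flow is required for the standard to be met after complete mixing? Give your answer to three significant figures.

Set C_mix = 3.3: (Q·0.04600 + 27000·37.00) / (Q + 27000) = 3.3
→ Q = 27000·(37.00 − 3.3)/(3.3 − 0.04600) = 279600 L/s.

280000 L/s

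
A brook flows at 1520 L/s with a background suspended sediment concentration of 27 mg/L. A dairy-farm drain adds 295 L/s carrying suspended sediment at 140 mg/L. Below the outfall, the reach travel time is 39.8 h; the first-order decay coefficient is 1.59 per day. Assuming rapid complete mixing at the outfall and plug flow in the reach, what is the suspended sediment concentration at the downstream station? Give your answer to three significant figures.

3.25 mg/L

Flow-weighted average: C = (1520·27.00 + 295.0·140.0) / 1815 = 82340/1815 = 45.37 mg/L.
First-order decay: C = 45.37·exp(−k·t) = 45.37·0.07159 = 3.248 mg/L.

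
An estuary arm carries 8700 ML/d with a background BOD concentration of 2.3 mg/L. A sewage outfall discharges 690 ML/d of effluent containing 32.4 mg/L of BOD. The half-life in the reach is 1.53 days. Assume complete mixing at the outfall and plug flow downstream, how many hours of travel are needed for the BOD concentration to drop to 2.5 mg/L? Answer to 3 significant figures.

31.3 h

Mixed concentration C = ΣQC/ΣQ = (8700·2.300 + 690.0·32.40) / 9390 = 42370/9390 = 4.512 mg/L.
Half-life 1.53 d → k = ln 2 / 1.53 = 0.4530 d⁻¹.
4.512·exp(−k·t) = 2.5 → t = ln(4.512/2.5)/k = 112600 s = 31.28 h.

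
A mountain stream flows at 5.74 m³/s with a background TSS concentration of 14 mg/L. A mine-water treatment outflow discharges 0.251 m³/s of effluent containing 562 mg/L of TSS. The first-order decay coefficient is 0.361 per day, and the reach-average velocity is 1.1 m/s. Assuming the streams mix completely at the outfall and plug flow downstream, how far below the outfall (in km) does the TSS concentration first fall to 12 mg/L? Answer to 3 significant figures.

Conservation of mass: C = (5.740·14.00 + 0.2510·562.0) / 5.991 = 221.4/5.991 = 36.96 mg/L.
Set 36.96·exp(−k·t) = 12 → t = ln(36.96/12)/k = 269200 s = 74.79 h.
Distance = v·t = 1.1·269200 = 296200 m = 296.2 km.

296 km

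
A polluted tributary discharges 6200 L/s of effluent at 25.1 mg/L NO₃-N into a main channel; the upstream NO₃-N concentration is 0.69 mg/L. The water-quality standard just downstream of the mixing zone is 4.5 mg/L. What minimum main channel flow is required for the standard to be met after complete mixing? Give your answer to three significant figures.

Set C_mix = 4.5: (Q·0.6900 + 6200·25.10) / (Q + 6200) = 4.5
→ Q = 6200·(25.10 − 4.5)/(4.5 − 0.6900) = 33520 L/s.

33500 L/s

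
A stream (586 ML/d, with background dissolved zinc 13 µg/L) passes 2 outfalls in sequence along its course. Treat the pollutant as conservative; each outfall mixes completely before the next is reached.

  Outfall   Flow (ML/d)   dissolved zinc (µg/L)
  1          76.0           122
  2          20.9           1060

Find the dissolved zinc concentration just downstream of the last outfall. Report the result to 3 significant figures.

57.2 µg/L

After outfall 1: Q = 586.0 + 76.00 = 662.0 ML/d; C = (586.0·13.00 + 76.00·122.0)/662.0 = 25.51 µg/L.
After outfall 2: Q = 662.0 + 20.90 = 682.9 ML/d; C = (662.0·25.51 + 20.90·1060)/682.9 = 57.17 µg/L.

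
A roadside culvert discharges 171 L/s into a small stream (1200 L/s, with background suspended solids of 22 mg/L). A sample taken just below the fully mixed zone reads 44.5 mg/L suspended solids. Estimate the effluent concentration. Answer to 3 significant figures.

202 mg/L

Mass balance: 1200·22.00 + 171.0·Cₑ = 1371·44.50
→ Cₑ = (1371·44.50 − 1200·22.00) / 171.0 = 202.4 mg/L.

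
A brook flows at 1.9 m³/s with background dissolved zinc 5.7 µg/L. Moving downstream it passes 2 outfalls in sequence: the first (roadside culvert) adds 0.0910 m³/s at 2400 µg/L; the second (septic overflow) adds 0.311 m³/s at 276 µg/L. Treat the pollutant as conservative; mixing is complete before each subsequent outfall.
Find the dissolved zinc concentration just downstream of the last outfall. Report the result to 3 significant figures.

Outfall 1: combined Q = 1.991 m³/s; C = (1.900·5.700 + 0.09100·2400)/1.991 = 115.1 µg/L.
Outfall 2: combined Q = 2.302 m³/s; C = (1.991·115.1 + 0.3110·276.0)/2.302 = 136.9 µg/L.

137 µg/L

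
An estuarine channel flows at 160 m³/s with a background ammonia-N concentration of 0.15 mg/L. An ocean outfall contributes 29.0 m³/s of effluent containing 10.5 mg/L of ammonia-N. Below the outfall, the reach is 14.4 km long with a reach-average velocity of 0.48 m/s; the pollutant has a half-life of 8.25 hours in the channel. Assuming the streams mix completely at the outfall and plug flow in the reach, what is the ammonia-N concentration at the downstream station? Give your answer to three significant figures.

0.863 mg/L

Mass balance: C = (160.0·0.1500 + 29.00·10.50) / 189.0 = 328.5/189.0 = 1.738 mg/L.
Travel time t = 14.4·1000 / 0.48 = 30000 s = 8.333 h.
Half-life 8.25 h → k = ln 2 / 8.25 = 0.08402 h⁻¹ = 2.016 d⁻¹.
Decay over the reach: 1.738·exp(−kt) = 1.738·0.4965 = 0.8630 mg/L.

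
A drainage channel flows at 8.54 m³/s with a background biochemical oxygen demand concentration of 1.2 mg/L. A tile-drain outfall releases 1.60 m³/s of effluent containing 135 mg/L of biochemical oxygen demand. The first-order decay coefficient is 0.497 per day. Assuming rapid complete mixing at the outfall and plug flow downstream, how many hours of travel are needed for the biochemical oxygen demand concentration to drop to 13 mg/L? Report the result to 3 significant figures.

Mass balance: C = (8.540·1.200 + 1.600·135.0) / 10.14 = 226.2/10.14 = 22.31 mg/L.
22.31·exp(−k·t) = 13 → t = ln(22.31/13)/k = 93910 s = 26.09 h.

26.1 h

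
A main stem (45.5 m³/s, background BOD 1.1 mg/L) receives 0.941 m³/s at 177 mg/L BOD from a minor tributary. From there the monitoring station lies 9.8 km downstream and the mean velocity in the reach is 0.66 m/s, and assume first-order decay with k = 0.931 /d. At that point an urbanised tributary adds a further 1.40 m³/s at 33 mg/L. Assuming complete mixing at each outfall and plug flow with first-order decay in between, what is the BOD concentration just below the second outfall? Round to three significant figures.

4.82 mg/L

Flow-weighted average: C = (45.50·1.100 + 0.9410·177.0) / 46.44 = 216.6/46.44 = 4.664 mg/L; combined flow 46.44 m³/s.
Travel time t = 9.8·1000 / 0.66 = 14850 s = 4.125 h.
Decay over the reach: 4.664·exp(−kt) = 4.664·0.8521 = 3.975 mg/L.
At the second outfall, C = (46.44·3.975 + 1.400·33.00) / (46.44 + 1.400) = 4.824 mg/L.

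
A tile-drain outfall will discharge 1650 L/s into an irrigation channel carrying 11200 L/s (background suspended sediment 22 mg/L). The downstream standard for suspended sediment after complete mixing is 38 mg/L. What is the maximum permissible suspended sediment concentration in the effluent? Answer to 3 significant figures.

147 mg/L

At the limit, (Qr·Cr + Qe·Cₑ)/(Qr + Qe) = 38:
Cₑ = (12850·38 − 11200·22.00) / 1650 = 146.6 mg/L.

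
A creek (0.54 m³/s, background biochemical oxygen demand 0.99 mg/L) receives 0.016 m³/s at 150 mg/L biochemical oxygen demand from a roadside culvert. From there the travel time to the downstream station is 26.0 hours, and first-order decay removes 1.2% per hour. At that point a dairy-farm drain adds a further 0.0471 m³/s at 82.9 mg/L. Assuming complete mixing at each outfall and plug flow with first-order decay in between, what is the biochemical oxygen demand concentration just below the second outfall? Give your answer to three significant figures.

10.0 mg/L

Mass balance: C = (0.5400·0.9900 + 0.01600·150.0) / 0.5560 = 2.935/0.5560 = 5.278 mg/L; combined flow 0.5560 m³/s.
1.2%/h lost → k = −ln(1 − 0.012) = 0.01207 h⁻¹.
Applying C = C₀e^(−kt): 5.278 × 0.7306 = 3.856 mg/L.
Second outfall: C = (0.5560·3.856 + 0.04710·82.90)/0.6031 = 10.03 mg/L.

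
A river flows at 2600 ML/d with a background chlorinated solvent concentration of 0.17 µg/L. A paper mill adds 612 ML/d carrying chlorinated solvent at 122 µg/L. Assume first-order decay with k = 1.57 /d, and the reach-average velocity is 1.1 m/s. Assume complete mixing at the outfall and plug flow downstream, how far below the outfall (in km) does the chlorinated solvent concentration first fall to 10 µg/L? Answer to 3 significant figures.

51.4 km

After mixing, C = (2600·0.1700 + 612.0·122.0) / 3212 = 75110/3212 = 23.38 µg/L.
Set 23.38·exp(−k·t) = 10 → t = ln(23.38/10)/k = 46750 s = 12.98 h.
Distance = v·t = 1.1·46750 = 51420 m = 51.42 km.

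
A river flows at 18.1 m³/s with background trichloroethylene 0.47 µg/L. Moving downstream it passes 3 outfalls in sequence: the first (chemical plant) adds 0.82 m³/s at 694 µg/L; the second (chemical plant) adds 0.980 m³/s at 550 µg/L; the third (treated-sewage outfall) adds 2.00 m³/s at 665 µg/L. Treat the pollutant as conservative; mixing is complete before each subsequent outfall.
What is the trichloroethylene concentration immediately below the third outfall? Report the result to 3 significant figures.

Outfall 1: combined Q = 18.92 m³/s; C = (18.10·0.4700 + 0.8200·694.0)/18.92 = 30.53 µg/L.
Outfall 2: combined Q = 19.90 m³/s; C = (18.92·30.53 + 0.9800·550.0)/19.90 = 56.11 µg/L.
Outfall 3: combined Q = 21.90 m³/s; C = (19.90·56.11 + 2.000·665.0)/21.90 = 111.7 µg/L.

112 µg/L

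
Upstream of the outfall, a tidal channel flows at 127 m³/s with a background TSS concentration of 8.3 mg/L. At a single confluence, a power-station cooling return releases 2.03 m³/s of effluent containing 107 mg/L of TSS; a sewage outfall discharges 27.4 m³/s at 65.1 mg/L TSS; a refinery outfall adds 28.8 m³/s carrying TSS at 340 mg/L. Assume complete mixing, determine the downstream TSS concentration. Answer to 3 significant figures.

Conservation of mass: C = (127.0·8.300 + 2.030·107.0 + 27.40·65.10 + 28.80·340.0) / 185.2 = 12850/185.2 = 69.36 mg/L.

69.4 mg/L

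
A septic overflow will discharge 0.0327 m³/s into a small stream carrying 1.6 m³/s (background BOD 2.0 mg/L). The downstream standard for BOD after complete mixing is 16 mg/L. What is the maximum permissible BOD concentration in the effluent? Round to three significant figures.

At the limit, (Qr·Cr + Qe·Cₑ)/(Qr + Qe) = 16:
Cₑ = (1.633·16 − 1.600·2.000) / 0.03270 = 701.0 mg/L.

701 mg/L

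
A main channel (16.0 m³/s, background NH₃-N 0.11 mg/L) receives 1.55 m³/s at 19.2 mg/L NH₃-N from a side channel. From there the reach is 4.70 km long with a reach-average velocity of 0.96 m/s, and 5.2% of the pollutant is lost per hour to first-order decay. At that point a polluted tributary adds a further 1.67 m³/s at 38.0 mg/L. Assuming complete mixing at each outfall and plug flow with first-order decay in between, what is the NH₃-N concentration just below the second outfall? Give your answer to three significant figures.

4.83 mg/L

Conservation of mass: C = (16.00·0.1100 + 1.550·19.20) / 17.55 = 31.52/17.55 = 1.796 mg/L; combined flow 17.55 m³/s.
Travel time t = 4.70·1000 / 0.96 = 4896 s = 1.360 h.
5.2%/h lost → k = −ln(1 − 0.052) = 0.05340 h⁻¹.
First-order decay: C = 1.796·exp(−k·t) = 1.796·0.9300 = 1.670 mg/L.
Second outfall: C = (17.55·1.670 + 1.670·38.00)/19.22 = 4.827 mg/L.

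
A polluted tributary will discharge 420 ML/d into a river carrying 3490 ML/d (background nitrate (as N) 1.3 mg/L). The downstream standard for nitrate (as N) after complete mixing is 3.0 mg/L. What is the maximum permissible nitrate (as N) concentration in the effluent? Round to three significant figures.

At the limit, (Qr·Cr + Qe·Cₑ)/(Qr + Qe) = 3.0:
Cₑ = (3910·3.0 − 3490·1.300) / 420.0 = 17.13 mg/L.

17.1 mg/L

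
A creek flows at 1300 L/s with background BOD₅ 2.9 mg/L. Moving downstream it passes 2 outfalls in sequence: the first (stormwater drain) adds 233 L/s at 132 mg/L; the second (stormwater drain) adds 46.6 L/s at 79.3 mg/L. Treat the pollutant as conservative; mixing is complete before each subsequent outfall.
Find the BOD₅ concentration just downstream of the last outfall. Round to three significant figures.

After outfall 1: Q = 1300 + 233.0 = 1533 L/s; C = (1300·2.900 + 233.0·132.0)/1533 = 22.52 mg/L.
After outfall 2: Q = 1533 + 46.60 = 1580 L/s; C = (1533·22.52 + 46.60·79.30)/1580 = 24.20 mg/L.

24.2 mg/L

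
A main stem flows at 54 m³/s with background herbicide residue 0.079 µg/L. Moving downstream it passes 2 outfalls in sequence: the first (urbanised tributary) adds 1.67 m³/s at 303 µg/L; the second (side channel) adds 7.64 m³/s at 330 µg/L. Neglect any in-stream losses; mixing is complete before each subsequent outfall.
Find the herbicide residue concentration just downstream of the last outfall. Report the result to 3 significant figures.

Outfall 1: combined Q = 55.67 m³/s; C = (54.00·0.07900 + 1.670·303.0)/55.67 = 9.166 µg/L.
Outfall 2: combined Q = 63.31 m³/s; C = (55.67·9.166 + 7.640·330.0)/63.31 = 47.88 µg/L.

47.9 µg/L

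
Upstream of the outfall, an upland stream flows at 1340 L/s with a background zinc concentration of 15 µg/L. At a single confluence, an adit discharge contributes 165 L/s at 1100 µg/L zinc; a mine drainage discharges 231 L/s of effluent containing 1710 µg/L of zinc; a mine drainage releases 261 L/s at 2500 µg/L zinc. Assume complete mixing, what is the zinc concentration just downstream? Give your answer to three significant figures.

625 µg/L

Mixed concentration C = ΣQC/ΣQ = (1340·15.00 + 165.0·1100 + 231.0·1710 + 261.0·2500) / 1997 = 1249000/1997 = 625.5 µg/L.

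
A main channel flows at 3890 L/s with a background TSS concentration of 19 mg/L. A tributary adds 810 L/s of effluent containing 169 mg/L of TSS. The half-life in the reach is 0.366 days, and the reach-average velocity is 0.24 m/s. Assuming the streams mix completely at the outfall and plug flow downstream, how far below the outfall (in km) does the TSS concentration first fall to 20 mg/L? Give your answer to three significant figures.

8.84 km

Mass balance: C = (3890·19.00 + 810.0·169.0) / 4700 = 210800/4700 = 44.85 mg/L.
Half-life 0.366 d → k = ln 2 / 0.366 = 1.894 d⁻¹.
Set 44.85·exp(−k·t) = 20 → t = ln(44.85/20)/k = 36840 s = 10.23 h.
Distance = v·t = 0.24·36840 = 8843 m = 8.843 km.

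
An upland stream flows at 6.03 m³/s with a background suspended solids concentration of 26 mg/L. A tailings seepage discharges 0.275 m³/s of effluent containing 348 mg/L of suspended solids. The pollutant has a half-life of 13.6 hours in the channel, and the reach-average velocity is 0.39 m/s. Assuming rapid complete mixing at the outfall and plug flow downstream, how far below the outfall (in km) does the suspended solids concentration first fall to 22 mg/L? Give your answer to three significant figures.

Conservation of mass: C = (6.030·26.00 + 0.2750·348.0) / 6.305 = 252.5/6.305 = 40.04 mg/L.
Half-life 13.6 h → k = ln 2 / 13.6 = 0.05097 h⁻¹ = 1.223 d⁻¹.
Set 40.04·exp(−k·t) = 22 → t = ln(40.04/22)/k = 42310 s = 11.75 h.
Distance = v·t = 0.39·42310 = 16500 m = 16.50 km.

16.5 km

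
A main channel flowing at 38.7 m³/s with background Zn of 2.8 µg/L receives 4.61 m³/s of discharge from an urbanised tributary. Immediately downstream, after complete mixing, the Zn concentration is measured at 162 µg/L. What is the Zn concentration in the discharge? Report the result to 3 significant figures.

Mass balance: 38.70·2.800 + 4.610·Cₑ = 43.31·162.0
→ Cₑ = (43.31·162.0 − 38.70·2.800) / 4.610 = 1498 µg/L.

1500 µg/L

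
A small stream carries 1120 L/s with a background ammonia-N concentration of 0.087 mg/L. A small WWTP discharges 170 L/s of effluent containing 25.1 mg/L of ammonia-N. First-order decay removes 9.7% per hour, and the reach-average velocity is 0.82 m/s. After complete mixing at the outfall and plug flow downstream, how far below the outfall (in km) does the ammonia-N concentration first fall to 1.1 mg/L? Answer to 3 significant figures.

32.5 km

Conservation of mass: C = (1120·0.08700 + 170.0·25.10) / 1290 = 4364/1290 = 3.383 mg/L.
9.7%/h lost → k = −ln(1 − 0.097) = 0.1020 h⁻¹.
Set 3.383·exp(−k·t) = 1.1 → t = ln(3.383/1.1)/k = 39640 s = 11.01 h.
Distance = v·t = 0.82·39640 = 32510 m = 32.51 km.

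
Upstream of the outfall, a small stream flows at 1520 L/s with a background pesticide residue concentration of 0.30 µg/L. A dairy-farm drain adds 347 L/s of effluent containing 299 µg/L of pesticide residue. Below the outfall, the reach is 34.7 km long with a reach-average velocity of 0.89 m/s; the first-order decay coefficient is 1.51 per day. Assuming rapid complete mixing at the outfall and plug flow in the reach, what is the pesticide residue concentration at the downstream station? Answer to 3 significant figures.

28.2 µg/L

Flow-weighted average: C = (1520·0.3000 + 347.0·299.0) / 1867 = 104200/1867 = 55.82 µg/L.
Travel time t = 34.7·1000 / 0.89 = 38990 s = 10.83 h.
First-order decay: C = 55.82·exp(−k·t) = 55.82·0.5059 = 28.24 µg/L.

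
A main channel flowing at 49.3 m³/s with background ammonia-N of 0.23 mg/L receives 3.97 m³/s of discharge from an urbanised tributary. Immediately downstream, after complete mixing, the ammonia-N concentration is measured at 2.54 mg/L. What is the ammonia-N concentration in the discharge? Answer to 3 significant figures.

Mass balance: 49.30·0.2300 + 3.970·Cₑ = 53.27·2.540
→ Cₑ = (53.27·2.540 − 49.30·0.2300) / 3.970 = 31.23 mg/L.

31.2 mg/L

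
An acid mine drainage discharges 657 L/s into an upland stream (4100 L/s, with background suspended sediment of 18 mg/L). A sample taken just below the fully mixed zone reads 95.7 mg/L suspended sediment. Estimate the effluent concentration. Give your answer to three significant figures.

Mass balance: 4100·18.00 + 657.0·Cₑ = 4757·95.70
→ Cₑ = (4757·95.70 − 4100·18.00) / 657.0 = 580.6 mg/L.

581 mg/L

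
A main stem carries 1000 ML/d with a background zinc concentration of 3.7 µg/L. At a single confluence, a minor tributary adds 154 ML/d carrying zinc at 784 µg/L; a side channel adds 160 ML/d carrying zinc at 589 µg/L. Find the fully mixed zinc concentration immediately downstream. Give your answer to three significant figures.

166 µg/L

Flow-weighted average: C = (1000·3.700 + 154.0·784.0 + 160.0·589.0) / 1314 = 218700/1314 = 166.4 µg/L.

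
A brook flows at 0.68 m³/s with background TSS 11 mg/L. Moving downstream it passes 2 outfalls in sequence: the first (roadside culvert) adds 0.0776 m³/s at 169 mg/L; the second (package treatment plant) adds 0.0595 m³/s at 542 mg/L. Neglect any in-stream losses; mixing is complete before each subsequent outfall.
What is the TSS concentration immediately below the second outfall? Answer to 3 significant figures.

Outfall 1: combined Q = 0.7576 m³/s; C = (0.6800·11.00 + 0.07760·169.0)/0.7576 = 27.18 mg/L.
Outfall 2: combined Q = 0.8171 m³/s; C = (0.7576·27.18 + 0.05950·542.0)/0.8171 = 64.67 mg/L.

64.7 mg/L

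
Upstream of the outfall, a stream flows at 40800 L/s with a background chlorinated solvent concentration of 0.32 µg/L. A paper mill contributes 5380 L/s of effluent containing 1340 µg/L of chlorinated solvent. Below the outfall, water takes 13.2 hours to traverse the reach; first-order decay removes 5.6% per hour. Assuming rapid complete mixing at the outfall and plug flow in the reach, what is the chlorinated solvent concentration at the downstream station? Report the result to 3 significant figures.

Mixed concentration C = ΣQC/ΣQ = (40800·0.3200 + 5380·1340) / 46180 = 7222000/46180 = 156.4 µg/L.
5.6%/h lost → k = −ln(1 − 0.056) = 0.05763 h⁻¹.
First-order decay: C = 156.4·exp(−k·t) = 156.4·0.4673 = 73.09 µg/L.

73.1 µg/L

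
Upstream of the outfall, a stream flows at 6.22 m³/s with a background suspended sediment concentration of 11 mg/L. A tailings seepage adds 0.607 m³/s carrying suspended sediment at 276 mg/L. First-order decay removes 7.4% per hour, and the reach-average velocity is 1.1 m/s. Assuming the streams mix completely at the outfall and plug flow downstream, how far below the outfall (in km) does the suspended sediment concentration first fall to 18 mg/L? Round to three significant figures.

Flow-weighted average: C = (6.220·11.00 + 0.6070·276.0) / 6.827 = 236.0/6.827 = 34.56 mg/L.
7.4%/h lost → k = −ln(1 − 0.074) = 0.07688 h⁻¹.
Set 34.56·exp(−k·t) = 18 → t = ln(34.56/18)/k = 30550 s = 8.485 h.
Distance = v·t = 1.1·30550 = 33600 m = 33.60 km.

33.6 km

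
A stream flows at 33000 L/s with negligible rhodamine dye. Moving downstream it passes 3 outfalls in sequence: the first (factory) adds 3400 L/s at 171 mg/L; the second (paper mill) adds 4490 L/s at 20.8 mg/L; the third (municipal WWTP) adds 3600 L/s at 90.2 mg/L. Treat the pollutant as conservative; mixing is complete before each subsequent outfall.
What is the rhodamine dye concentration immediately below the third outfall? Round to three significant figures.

22.5 mg/L

After outfall 1: Q = 33000 + 3400 = 36400 L/s; C = (33000·0 + 3400·171.0)/36400 = 15.97 mg/L.
After outfall 2: Q = 36400 + 4490 = 40890 L/s; C = (36400·15.97 + 4490·20.80)/40890 = 16.50 mg/L.
After outfall 3: Q = 40890 + 3600 = 44490 L/s; C = (40890·16.50 + 3600·90.20)/44490 = 22.47 mg/L.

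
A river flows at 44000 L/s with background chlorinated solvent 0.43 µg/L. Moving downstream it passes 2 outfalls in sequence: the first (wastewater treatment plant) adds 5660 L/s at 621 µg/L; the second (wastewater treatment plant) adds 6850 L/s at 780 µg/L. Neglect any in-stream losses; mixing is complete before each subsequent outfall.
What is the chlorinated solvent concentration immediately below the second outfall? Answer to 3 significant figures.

After outfall 1: Q = 44000 + 5660 = 49660 L/s; C = (44000·0.4300 + 5660·621.0)/49660 = 71.16 µg/L.
After outfall 2: Q = 49660 + 6850 = 56510 L/s; C = (49660·71.16 + 6850·780.0)/56510 = 157.1 µg/L.

157 µg/L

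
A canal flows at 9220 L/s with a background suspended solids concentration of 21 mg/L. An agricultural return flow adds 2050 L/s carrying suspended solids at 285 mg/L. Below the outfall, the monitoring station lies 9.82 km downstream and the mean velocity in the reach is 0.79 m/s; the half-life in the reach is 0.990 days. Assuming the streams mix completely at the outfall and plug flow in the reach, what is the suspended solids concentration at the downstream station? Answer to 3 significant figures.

Flow-weighted average: C = (9220·21.00 + 2050·285.0) / 11270 = 777900/11270 = 69.02 mg/L.
Travel time t = 9.82·1000 / 0.79 = 12430 s = 3.453 h.
Half-life 0.990 d → k = ln 2 / 0.990 = 0.7001 d⁻¹.
After decay, C = 69.02 × e^(−kt) = 69.02 × 0.9042 = 62.41 mg/L.

62.4 mg/L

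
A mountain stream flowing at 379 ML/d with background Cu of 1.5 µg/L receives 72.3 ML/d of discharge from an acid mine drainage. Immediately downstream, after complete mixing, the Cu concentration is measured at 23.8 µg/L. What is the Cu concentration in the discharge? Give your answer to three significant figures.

141 µg/L

Mass balance: 379.0·1.500 + 72.30·Cₑ = 451.3·23.80
→ Cₑ = (451.3·23.80 − 379.0·1.500) / 72.30 = 140.7 µg/L.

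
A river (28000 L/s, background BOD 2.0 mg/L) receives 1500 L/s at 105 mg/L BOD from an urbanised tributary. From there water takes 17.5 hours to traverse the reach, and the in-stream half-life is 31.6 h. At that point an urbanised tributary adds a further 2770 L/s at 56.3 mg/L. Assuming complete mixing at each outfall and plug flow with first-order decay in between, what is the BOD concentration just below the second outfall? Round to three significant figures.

9.34 mg/L

Mass balance: C = (28000·2.000 + 1500·105.0) / 29500 = 213500/29500 = 7.237 mg/L; combined flow 29500 L/s.
Half-life 31.6 h → k = ln 2 / 31.6 = 0.02194 h⁻¹ = 0.5264 d⁻¹.
Applying C = C₀e^(−kt): 7.237 × 0.6812 = 4.930 mg/L.
Second outfall: C = (29500·4.930 + 2770·56.30)/32270 = 9.340 mg/L.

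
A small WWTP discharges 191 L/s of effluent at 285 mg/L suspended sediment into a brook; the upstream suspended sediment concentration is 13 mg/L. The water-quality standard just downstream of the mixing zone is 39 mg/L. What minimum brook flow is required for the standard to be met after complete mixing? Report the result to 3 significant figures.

Set C_mix = 39: (Q·13.00 + 191.0·285.0) / (Q + 191.0) = 39
→ Q = 191.0·(285.0 − 39)/(39 − 13.00) = 1807 L/s.

1810 L/s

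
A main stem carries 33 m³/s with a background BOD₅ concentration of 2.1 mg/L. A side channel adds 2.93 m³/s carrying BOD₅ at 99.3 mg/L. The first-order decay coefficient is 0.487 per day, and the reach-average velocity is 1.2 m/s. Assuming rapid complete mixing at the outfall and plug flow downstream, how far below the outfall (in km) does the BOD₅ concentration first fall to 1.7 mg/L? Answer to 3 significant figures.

378 km

Mixed concentration C = ΣQC/ΣQ = (33.00·2.100 + 2.930·99.30) / 35.93 = 360.2/35.93 = 10.03 mg/L.
Set 10.03·exp(−k·t) = 1.7 → t = ln(10.03/1.7)/k = 314800 s = 87.45 h.
Distance = v·t = 1.2·314800 = 377800 m = 377.8 km.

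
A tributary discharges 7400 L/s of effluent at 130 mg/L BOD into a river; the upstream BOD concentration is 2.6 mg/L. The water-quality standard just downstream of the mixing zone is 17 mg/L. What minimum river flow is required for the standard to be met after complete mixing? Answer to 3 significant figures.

Set C_mix = 17: (Q·2.600 + 7400·130.0) / (Q + 7400) = 17
→ Q = 7400·(130.0 − 17)/(17 − 2.600) = 58070 L/s.

58100 L/s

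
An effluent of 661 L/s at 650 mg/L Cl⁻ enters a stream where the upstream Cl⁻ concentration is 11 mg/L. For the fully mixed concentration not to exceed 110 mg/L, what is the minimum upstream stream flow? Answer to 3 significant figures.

Set C_mix = 110: (Q·11.00 + 661.0·650.0) / (Q + 661.0) = 110
→ Q = 661.0·(650.0 − 110)/(110 − 11.00) = 3605 L/s.

3610 L/s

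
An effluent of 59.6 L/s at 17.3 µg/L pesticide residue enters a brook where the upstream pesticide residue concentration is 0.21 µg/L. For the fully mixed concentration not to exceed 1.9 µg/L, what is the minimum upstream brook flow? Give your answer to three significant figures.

Set C_mix = 1.9: (Q·0.2100 + 59.60·17.30) / (Q + 59.60) = 1.9
→ Q = 59.60·(17.30 − 1.9)/(1.9 − 0.2100) = 543.1 L/s.

543 L/s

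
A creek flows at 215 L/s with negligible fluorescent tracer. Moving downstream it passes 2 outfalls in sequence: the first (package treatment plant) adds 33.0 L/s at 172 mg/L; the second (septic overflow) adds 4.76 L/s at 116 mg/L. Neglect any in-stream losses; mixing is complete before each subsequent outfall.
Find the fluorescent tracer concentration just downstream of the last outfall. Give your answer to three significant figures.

Below outfall 1: Q → 248.0 L/s, C = (215.0·0 + 33.00·172.0)/248.0 = 22.89 mg/L.
Below outfall 2: Q → 252.8 L/s, C = (248.0·22.89 + 4.760·116.0)/252.8 = 24.64 mg/L.

24.6 mg/L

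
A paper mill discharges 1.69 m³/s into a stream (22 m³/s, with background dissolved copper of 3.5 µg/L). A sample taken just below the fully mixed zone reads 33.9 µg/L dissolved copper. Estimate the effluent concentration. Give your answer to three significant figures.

430 µg/L

Mass balance: 22.00·3.500 + 1.690·Cₑ = 23.69·33.90
→ Cₑ = (23.69·33.90 − 22.00·3.500) / 1.690 = 429.6 µg/L.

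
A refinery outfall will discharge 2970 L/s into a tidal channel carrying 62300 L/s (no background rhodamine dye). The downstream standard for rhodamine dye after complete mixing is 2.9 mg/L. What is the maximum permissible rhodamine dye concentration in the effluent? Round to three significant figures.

63.7 mg/L

At the limit, (Qr·Cr + Qe·Cₑ)/(Qr + Qe) = 2.9:
Cₑ = (65270·2.9 − 62300·0) / 2970 = 63.73 mg/L.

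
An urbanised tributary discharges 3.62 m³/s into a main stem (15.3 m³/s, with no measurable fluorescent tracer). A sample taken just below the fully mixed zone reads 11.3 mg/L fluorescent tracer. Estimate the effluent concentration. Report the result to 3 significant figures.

59.1 mg/L

Mass balance: 15.30·0 + 3.620·Cₑ = 18.92·11.30
→ Cₑ = (18.92·11.30 − 15.30·0) / 3.620 = 59.06 mg/L.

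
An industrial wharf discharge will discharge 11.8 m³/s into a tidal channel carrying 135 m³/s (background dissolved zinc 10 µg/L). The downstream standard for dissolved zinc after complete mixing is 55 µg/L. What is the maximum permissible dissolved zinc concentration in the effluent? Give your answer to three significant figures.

At the limit, (Qr·Cr + Qe·Cₑ)/(Qr + Qe) = 55:
Cₑ = (146.8·55 − 135.0·10.00) / 11.80 = 569.8 µg/L.

570 µg/L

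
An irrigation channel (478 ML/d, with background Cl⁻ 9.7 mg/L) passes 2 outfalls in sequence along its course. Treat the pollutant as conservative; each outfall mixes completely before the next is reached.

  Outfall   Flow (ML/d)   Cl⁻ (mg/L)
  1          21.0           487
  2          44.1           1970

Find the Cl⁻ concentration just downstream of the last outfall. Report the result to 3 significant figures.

187 mg/L

Outfall 1: combined Q = 499.0 ML/d; C = (478.0·9.700 + 21.00·487.0)/499.0 = 29.79 mg/L.
Outfall 2: combined Q = 543.1 ML/d; C = (499.0·29.79 + 44.10·1970)/543.1 = 187.3 mg/L.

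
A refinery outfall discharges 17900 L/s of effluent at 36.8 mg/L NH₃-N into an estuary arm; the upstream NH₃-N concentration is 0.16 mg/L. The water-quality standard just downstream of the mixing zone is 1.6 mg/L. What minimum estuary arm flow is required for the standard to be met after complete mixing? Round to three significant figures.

Set C_mix = 1.6: (Q·0.1600 + 17900·36.80) / (Q + 17900) = 1.6
→ Q = 17900·(36.80 − 1.6)/(1.6 − 0.1600) = 437600 L/s.

438000 L/s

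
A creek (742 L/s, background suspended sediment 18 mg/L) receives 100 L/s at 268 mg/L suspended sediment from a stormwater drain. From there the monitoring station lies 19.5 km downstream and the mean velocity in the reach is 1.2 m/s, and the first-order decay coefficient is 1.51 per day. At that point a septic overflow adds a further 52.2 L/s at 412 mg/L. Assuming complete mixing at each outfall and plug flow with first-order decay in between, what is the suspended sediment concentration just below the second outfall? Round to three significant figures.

57.9 mg/L

Flow-weighted average: C = (742.0·18.00 + 100.0·268.0) / 842.0 = 40160/842.0 = 47.69 mg/L; combined flow 842.0 L/s.
Travel time t = 19.5·1000 / 1.2 = 16250 s = 4.514 h.
First-order decay: C = 47.69·exp(−k·t) = 47.69·0.7528 = 35.90 mg/L.
At the second outfall, C = (842.0·35.90 + 52.20·412.0) / (842.0 + 52.20) = 57.86 mg/L.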